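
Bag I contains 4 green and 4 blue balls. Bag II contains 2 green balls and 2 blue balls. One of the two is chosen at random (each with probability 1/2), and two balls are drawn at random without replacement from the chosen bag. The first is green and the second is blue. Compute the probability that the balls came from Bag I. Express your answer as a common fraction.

P(E | Bag I) = 2/7; P(E | Bag II) = 1/3.
P(E) = 1/2·2/7 + 1/2·1/3 = 13/42.
By Bayes' rule, P(Bag I | E) = 1/7 / 13/42 = 6/13 ≈ 0.4615.

6/13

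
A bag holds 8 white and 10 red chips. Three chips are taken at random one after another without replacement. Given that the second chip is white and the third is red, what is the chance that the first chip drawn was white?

7/16

P(first=white and the second chip is white and the third is red) = (8/18)·(7/17)·(10/16) = 35/306.
P(E) = Σ over first color = 35/306 + 5/34 = 40/153.
By Bayes, P(first=white | E) = 35/306 / 40/153 = 7/16 ≈ 0.4375.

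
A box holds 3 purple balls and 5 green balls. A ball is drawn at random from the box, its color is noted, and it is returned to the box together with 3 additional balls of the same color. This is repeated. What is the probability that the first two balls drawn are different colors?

Either purple then green, or green then purple; after the first draw the total is 11.
P = (3/8)·(5/11) + (5/8)·(3/11) = 15/44 ≈ 0.3409.

15/44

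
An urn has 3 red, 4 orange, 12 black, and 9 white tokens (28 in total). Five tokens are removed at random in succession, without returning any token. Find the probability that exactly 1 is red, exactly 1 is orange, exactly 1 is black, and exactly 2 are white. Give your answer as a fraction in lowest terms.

24/455

Unordered draws without replacement: count favorable combinations over C(28,5).
Favorable = C(3,1) · C(4,1) · C(12,1) · C(9,2) = 5184; total = C(28,5) = 98280.
P = 5184/98280 = 24/455 ≈ 0.0527.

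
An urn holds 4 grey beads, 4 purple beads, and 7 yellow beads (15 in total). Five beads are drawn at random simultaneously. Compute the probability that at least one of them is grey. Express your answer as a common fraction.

Use the complement: P(at least one grey) = 1 − P(no grey).
P(none) = C(11,5)/C(15,5) = 462/3003.
So P = 1 − 462/3003 = 11/13 ≈ 0.8462.

11/13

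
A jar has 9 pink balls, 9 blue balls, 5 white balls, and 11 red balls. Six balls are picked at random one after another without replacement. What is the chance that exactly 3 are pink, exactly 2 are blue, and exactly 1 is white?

Unordered draws without replacement: count favorable combinations over C(34,6).
Favorable = C(9,3) · C(9,2) · C(5,1) · C(11,0) = 15120; total = C(34,6) = 1344904.
P = 15120/1344904 = 1890/168113 ≈ 0.0112.

1890/168113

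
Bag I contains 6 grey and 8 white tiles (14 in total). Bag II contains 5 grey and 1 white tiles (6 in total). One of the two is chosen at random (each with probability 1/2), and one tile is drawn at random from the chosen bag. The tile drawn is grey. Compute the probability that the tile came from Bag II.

35/53

P(grey | Bag I) = 3/7; P(grey | Bag II) = 5/6.
P(grey) = 1/2·3/7 + 1/2·5/6 = 53/84.
By Bayes' rule, P(Bag II | grey) = 5/12 / 53/84 = 35/53 ≈ 0.6604.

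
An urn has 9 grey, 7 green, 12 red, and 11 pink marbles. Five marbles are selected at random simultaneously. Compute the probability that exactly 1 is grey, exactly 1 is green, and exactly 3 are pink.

Unordered draws without replacement: count favorable combinations over C(39,5).
Favorable = C(9,1) · C(7,1) · C(12,0) · C(11,3) = 10395; total = C(39,5) = 575757.
P = 10395/575757 = 165/9139 ≈ 0.0181.

165/9139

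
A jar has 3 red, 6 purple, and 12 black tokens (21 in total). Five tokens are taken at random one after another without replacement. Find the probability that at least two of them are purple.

Sum the hypergeometric tail for j = 2,…,5 purple tokens.
Favorable = C(6,2)·C(15,3) + C(6,3)·C(15,2) + C(6,4)·C(15,1) + C(6,5)·C(15,0) = 9156; total = C(21,5) = 20349.
P = 9156/20349 = 436/969 ≈ 0.4499.

436/969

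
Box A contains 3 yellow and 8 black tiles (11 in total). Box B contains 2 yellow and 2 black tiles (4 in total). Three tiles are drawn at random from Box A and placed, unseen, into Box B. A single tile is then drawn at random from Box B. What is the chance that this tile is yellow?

31/77

Condition on how many of the transferred tiles are yellow (from Box A: 3 yellow of 11; then Box B has 7 total).
  0 yellow: C(3,0)C(8,3)/C(11,3) = 56/165; then P = 2/7
  1 yellow: C(3,1)C(8,2)/C(11,3) = 28/55; then P = 3/7
  2 yellow: C(3,2)C(8,1)/C(11,3) = 8/55; then P = 4/7
  3 yellow: C(3,3)C(8,0)/C(11,3) = 1/165; then P = 5/7
P(yellow from Box B) = 31/77 ≈ 0.4026.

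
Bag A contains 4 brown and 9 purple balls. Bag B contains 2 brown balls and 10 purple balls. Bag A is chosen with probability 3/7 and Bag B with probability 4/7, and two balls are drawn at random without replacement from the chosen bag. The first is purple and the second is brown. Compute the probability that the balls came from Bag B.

260/557

P(E | Bag A) = 3/13; P(E | Bag B) = 5/33.
P(E) = 3/7·3/13 + 4/7·5/33 = 557/3003.
By Bayes' rule, P(Bag B | E) = 20/231 / 557/3003 = 260/557 ≈ 0.4668.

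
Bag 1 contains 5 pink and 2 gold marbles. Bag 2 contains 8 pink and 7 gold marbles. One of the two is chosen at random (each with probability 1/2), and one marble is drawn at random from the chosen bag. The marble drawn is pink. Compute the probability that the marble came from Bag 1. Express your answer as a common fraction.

P(pink | Bag 1) = 5/7; P(pink | Bag 2) = 8/15.
P(pink) = 1/2·5/7 + 1/2·8/15 = 131/210.
By Bayes' rule, P(Bag 1 | pink) = 5/14 / 131/210 = 75/131 ≈ 0.5725.

75/131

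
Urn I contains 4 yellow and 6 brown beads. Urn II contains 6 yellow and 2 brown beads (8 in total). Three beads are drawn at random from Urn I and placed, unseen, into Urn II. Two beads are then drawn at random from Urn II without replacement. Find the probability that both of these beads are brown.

Condition on how many of the transferred beads are brown (from Urn I: 6 brown of 10; then Urn II has 11 total).
  0 brown: C(6,0)C(4,3)/C(10,3) = 1/30; then P = C(2,2)/C(11,2) = 1/55
  1 brown: C(6,1)C(4,2)/C(10,3) = 3/10; then P = C(3,2)/C(11,2) = 3/55
  2 brown: C(6,2)C(4,1)/C(10,3) = 1/2; then P = C(4,2)/C(11,2) = 6/55
  3 brown: C(6,3)C(4,0)/C(10,3) = 1/6; then P = C(5,2)/C(11,2) = 2/11
P(both brown) = 28/275 ≈ 0.1018.

28/275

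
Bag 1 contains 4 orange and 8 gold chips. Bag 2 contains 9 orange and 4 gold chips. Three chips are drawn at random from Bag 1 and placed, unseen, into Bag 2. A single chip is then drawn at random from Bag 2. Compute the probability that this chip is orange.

Condition on how many of the transferred chips are orange (from Bag 1: 4 orange of 12; then Bag 2 has 16 total).
  0 orange: C(4,0)C(8,3)/C(12,3) = 14/55; then P = 9/16
  1 orange: C(4,1)C(8,2)/C(12,3) = 28/55; then P = 10/16
  2 orange: C(4,2)C(8,1)/C(12,3) = 12/55; then P = 11/16
  3 orange: C(4,3)C(8,0)/C(12,3) = 1/55; then P = 12/16
P(orange from Bag 2) = 5/8 ≈ 0.6250.

5/8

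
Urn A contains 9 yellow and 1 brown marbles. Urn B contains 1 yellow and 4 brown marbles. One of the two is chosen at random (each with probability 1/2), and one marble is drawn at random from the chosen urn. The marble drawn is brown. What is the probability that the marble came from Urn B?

8/9

P(brown | Urn A) = 1/10; P(brown | Urn B) = 4/5.
P(brown) = 1/2·1/10 + 1/2·4/5 = 9/20.
By Bayes' rule, P(Urn B | brown) = 2/5 / 9/20 = 8/9 ≈ 0.8889.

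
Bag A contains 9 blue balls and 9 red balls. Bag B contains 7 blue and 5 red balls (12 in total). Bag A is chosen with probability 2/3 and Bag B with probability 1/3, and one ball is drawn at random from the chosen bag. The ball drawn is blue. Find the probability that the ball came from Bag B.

P(blue | Bag A) = 1/2; P(blue | Bag B) = 7/12.
P(blue) = 2/3·1/2 + 1/3·7/12 = 19/36.
By Bayes' rule, P(Bag B | blue) = 7/36 / 19/36 = 7/19 ≈ 0.3684.

7/19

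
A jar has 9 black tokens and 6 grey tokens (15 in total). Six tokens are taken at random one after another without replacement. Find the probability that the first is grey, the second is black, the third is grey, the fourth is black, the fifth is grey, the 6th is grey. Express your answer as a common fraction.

36/5005

Multiply the conditional probability of each draw in order, without replacement, so each draw removes one from its color and from the total.
P = (6/15) · (9/14) · (5/13) · (8/12) · (4/11) · (3/10) = 36/5005 ≈ 0.0072.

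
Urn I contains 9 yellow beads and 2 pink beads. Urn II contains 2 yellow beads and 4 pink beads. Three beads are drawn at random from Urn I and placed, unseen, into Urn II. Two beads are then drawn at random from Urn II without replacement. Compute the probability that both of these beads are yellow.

433/1980

Condition on how many of the transferred beads are yellow (from Urn I: 9 yellow of 11; then Urn II has 9 total).
  1 yellow: C(9,1)C(2,2)/C(11,3) = 3/55; then P = C(3,2)/C(9,2) = 1/12
  2 yellow: C(9,2)C(2,1)/C(11,3) = 24/55; then P = C(4,2)/C(9,2) = 1/6
  3 yellow: C(9,3)C(2,0)/C(11,3) = 28/55; then P = C(5,2)/C(9,2) = 5/18
P(both yellow) = 433/1980 ≈ 0.2187.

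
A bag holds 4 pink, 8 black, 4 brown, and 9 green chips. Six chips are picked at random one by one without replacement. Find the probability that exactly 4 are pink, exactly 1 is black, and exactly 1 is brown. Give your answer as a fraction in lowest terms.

Unordered draws without replacement: count favorable combinations over C(25,6).
Favorable = C(4,4) · C(8,1) · C(4,1) · C(9,0) = 32; total = C(25,6) = 177100.
P = 32/177100 = 8/44275 ≈ 0.0002.

8/44275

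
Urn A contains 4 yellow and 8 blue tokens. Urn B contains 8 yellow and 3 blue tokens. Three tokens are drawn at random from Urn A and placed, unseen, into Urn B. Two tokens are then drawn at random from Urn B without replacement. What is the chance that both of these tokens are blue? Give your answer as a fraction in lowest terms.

113/1001

Condition on how many of the transferred tokens are blue (from Urn A: 8 blue of 12; then Urn B has 14 total).
  0 blue: C(8,0)C(4,3)/C(12,3) = 1/55; then P = C(3,2)/C(14,2) = 3/91
  1 blue: C(8,1)C(4,2)/C(12,3) = 12/55; then P = C(4,2)/C(14,2) = 6/91
  2 blue: C(8,2)C(4,1)/C(12,3) = 28/55; then P = C(5,2)/C(14,2) = 10/91
  3 blue: C(8,3)C(4,0)/C(12,3) = 14/55; then P = C(6,2)/C(14,2) = 15/91
P(both blue) = 113/1001 ≈ 0.1129.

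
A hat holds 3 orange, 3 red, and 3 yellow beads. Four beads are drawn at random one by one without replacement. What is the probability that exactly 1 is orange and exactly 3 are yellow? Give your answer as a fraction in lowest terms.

Unordered draws without replacement: count favorable combinations over C(9,4).
Favorable = C(3,1) · C(3,0) · C(3,3) = 3; total = C(9,4) = 126.
P = 3/126 = 1/42 ≈ 0.0238.

1/42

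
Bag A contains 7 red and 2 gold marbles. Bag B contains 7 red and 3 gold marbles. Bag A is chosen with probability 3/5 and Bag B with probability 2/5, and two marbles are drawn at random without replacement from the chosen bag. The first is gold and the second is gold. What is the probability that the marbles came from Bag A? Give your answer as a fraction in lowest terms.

P(E | Bag A) = 1/36; P(E | Bag B) = 1/15.
P(E) = 3/5·1/36 + 2/5·1/15 = 13/300.
By Bayes' rule, P(Bag A | E) = 1/60 / 13/300 = 5/13 ≈ 0.3846.

5/13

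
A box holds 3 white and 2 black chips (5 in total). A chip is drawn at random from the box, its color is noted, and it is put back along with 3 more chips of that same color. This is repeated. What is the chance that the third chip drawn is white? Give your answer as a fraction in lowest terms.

3/5

Sum over the four possibilities for the first two draws (white/not-white each), tracking how the white count and total change by +3 per draw.
P(third is white) = 3/5 ≈ 0.6000. (In a Pólya urn every draw has the same marginal probability 3/5.)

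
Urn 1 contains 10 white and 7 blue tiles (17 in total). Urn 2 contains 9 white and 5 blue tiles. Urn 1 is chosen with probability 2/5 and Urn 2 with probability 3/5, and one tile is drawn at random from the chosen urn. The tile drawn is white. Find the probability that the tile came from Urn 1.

280/739

P(white | Urn 1) = 10/17; P(white | Urn 2) = 9/14.
P(white) = 2/5·10/17 + 3/5·9/14 = 739/1190.
By Bayes' rule, P(Urn 1 | white) = 4/17 / 739/1190 = 280/739 ≈ 0.3789.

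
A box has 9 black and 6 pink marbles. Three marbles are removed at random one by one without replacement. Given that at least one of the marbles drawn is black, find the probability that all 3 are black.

28/145

P(all 3 black) = C(9,3)/C(15,3) = 12/65; P(at least one black) = 1 − C(6,3)/C(15,3) = 87/91.
Since 'all 3 black' ⊆ 'at least one black', P(all 3 | at least one) = 12/65 / 87/91 = 28/145 ≈ 0.1931.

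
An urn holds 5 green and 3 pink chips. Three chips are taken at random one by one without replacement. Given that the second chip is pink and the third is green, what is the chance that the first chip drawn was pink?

P(first=pink and the second chip is pink and the third is green) = (3/8)·(2/7)·(5/6) = 5/56.
P(E) = Σ over first color = 5/28 + 5/56 = 15/56.
By Bayes, P(first=pink | E) = 5/56 / 15/56 = 1/3 ≈ 0.3333.

1/3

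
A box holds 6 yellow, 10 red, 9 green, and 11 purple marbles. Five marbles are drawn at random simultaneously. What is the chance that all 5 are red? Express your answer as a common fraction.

1/1496

Unordered draws without replacement: count favorable combinations over C(36,5).
Favorable = C(6,0) · C(10,5) · C(9,0) · C(11,0) = 252; total = C(36,5) = 376992.
P = 252/376992 = 1/1496 ≈ 0.0007.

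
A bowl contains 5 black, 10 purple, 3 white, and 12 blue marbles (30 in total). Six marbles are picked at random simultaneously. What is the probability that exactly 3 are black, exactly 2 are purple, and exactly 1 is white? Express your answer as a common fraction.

6/2639

Unordered draws without replacement: count favorable combinations over C(30,6).
Favorable = C(5,3) · C(10,2) · C(3,1) · C(12,0) = 1350; total = C(30,6) = 593775.
P = 1350/593775 = 6/2639 ≈ 0.0023.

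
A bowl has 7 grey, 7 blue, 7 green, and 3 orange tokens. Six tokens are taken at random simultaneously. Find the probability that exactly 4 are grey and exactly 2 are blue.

105/19228

Unordered draws without replacement: count favorable combinations over C(24,6).
Favorable = C(7,4) · C(7,2) · C(7,0) · C(3,0) = 735; total = C(24,6) = 134596.
P = 735/134596 = 105/19228 ≈ 0.0055.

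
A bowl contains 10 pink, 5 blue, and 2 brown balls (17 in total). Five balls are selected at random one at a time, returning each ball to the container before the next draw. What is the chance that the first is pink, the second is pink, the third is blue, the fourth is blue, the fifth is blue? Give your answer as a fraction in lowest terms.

Multiply the conditional probability of each draw in order, with replacement (the composition resets each draw).
P = (10/17) · (10/17) · (5/17) · (5/17) · (5/17) = 12500/1419857 ≈ 0.0088.

12500/1419857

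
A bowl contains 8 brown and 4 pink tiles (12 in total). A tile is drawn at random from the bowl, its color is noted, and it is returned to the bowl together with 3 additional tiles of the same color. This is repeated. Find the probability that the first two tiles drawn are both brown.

22/45

After a brown draw the bowl holds 11 brown out of 15.
P = (8/12)·(11/15) = 22/45 ≈ 0.4889.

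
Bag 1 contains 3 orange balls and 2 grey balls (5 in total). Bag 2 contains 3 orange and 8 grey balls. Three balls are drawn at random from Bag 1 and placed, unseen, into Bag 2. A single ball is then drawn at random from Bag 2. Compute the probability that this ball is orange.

12/35

Condition on how many of the transferred balls are orange (from Bag 1: 3 orange of 5; then Bag 2 has 14 total).
  1 orange: C(3,1)C(2,2)/C(5,3) = 3/10; then P = 4/14
  2 orange: C(3,2)C(2,1)/C(5,3) = 3/5; then P = 5/14
  3 orange: C(3,3)C(2,0)/C(5,3) = 1/10; then P = 6/14
P(orange from Bag 2) = 12/35 ≈ 0.3429.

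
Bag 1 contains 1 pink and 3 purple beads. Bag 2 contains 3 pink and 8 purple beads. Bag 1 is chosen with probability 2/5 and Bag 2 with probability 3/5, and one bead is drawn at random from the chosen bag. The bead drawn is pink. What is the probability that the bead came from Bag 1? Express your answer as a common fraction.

11/29

P(pink | Bag 1) = 1/4; P(pink | Bag 2) = 3/11.
P(pink) = 2/5·1/4 + 3/5·3/11 = 29/110.
By Bayes' rule, P(Bag 1 | pink) = 1/10 / 29/110 = 11/29 ≈ 0.3793.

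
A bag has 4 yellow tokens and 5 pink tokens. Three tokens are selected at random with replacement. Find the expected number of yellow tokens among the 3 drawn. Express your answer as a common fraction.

By linearity of expectation, E[X] = Σ P(draw i is yellow); each independent draw has P(yellow) = 4/9.
E[X] = 3 · 4/9 = 4/3 ≈ 1.3333.

4/3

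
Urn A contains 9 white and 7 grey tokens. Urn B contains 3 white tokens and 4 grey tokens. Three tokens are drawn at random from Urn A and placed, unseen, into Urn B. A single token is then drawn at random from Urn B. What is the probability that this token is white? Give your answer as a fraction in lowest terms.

15/32

Condition on how many of the transferred tokens are white (from Urn A: 9 white of 16; then Urn B has 10 total).
  0 white: C(9,0)C(7,3)/C(16,3) = 1/16; then P = 3/10
  1 white: C(9,1)C(7,2)/C(16,3) = 27/80; then P = 4/10
  2 white: C(9,2)C(7,1)/C(16,3) = 9/20; then P = 5/10
  3 white: C(9,3)C(7,0)/C(16,3) = 3/20; then P = 6/10
P(white from Urn B) = 15/32 ≈ 0.4688.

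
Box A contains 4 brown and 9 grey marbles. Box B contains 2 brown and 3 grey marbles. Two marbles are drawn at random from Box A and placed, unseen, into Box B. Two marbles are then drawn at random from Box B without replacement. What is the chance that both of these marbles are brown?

10/91

Condition on how many of the transferred marbles are brown (from Box A: 4 brown of 13; then Box B has 7 total).
  0 brown: C(4,0)C(9,2)/C(13,2) = 6/13; then P = C(2,2)/C(7,2) = 1/21
  1 brown: C(4,1)C(9,1)/C(13,2) = 6/13; then P = C(3,2)/C(7,2) = 1/7
  2 brown: C(4,2)C(9,0)/C(13,2) = 1/13; then P = C(4,2)/C(7,2) = 2/7
P(both brown) = 10/91 ≈ 0.1099.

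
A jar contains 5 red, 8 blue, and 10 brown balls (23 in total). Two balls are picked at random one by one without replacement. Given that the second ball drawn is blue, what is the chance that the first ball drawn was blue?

P(first=blue and the second ball drawn is blue) = (8/23)·(7/22) = 28/253.
P(the second ball drawn is blue) = Σ over first color = 20/253 + 28/253 + 40/253 = 8/23.
By Bayes, P(first=blue | the second ball drawn is blue) = 28/253 / 8/23 = 7/22 ≈ 0.3182.

7/22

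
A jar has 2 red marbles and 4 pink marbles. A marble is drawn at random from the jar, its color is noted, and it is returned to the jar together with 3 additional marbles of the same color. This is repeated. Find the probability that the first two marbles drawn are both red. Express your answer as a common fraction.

After a red draw the jar holds 5 red out of 9.
P = (2/6)·(5/9) = 5/27 ≈ 0.1852.

5/27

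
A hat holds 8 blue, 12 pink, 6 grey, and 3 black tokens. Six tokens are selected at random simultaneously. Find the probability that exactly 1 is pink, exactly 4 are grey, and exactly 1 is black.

Unordered draws without replacement: count favorable combinations over C(29,6).
Favorable = C(8,0) · C(12,1) · C(6,4) · C(3,1) = 540; total = C(29,6) = 475020.
P = 540/475020 = 3/2639 ≈ 0.0011.

3/2639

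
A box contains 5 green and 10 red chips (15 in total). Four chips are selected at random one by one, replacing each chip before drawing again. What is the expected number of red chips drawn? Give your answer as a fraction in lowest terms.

By linearity of expectation, E[X] = Σ P(draw i is red); each independent draw has P(red) = 10/15.
E[X] = 4 · 10/15 = 8/3 ≈ 2.6667.

8/3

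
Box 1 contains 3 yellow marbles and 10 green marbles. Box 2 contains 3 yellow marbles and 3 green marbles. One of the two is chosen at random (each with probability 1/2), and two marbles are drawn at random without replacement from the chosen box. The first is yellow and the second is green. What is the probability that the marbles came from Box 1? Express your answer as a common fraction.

25/64

P(E | Box 1) = 5/26; P(E | Box 2) = 3/10.
P(E) = 1/2·5/26 + 1/2·3/10 = 16/65.
By Bayes' rule, P(Box 1 | E) = 5/52 / 16/65 = 25/64 ≈ 0.3906.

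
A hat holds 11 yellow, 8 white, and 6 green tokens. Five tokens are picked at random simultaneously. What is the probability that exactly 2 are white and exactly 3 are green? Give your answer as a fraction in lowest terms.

Unordered draws without replacement: count favorable combinations over C(25,5).
Favorable = C(11,0) · C(8,2) · C(6,3) = 560; total = C(25,5) = 53130.
P = 560/53130 = 8/759 ≈ 0.0105.

8/759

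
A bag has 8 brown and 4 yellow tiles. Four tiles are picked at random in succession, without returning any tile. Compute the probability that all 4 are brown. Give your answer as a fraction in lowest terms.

Multiply the conditional probability of each draw in order, without replacement, so each draw removes one from its color and from the total.
P = (8/12) · (7/11) · (6/10) · (5/9) = 14/99 ≈ 0.1414.

14/99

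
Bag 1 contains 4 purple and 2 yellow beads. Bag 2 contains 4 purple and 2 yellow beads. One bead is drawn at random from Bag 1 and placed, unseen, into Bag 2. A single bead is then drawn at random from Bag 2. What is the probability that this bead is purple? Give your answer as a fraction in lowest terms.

Condition on how many of the transferred beads are purple (from Bag 1: 4 purple of 6; then Bag 2 has 7 total).
  0 purple: C(4,0)C(2,1)/C(6,1) = 1/3; then P = 4/7
  1 purple: C(4,1)C(2,0)/C(6,1) = 2/3; then P = 5/7
P(purple from Bag 2) = 2/3 ≈ 0.6667.

2/3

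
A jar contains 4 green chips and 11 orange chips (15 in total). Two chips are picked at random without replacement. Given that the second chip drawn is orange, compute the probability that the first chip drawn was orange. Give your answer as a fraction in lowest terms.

P(first=orange and the second chip drawn is orange) = (11/15)·(10/14) = 11/21.
P(the second chip drawn is orange) = Σ over first color = 22/105 + 11/21 = 11/15.
By Bayes, P(first=orange | the second chip drawn is orange) = 11/21 / 11/15 = 5/7 ≈ 0.7143.

5/7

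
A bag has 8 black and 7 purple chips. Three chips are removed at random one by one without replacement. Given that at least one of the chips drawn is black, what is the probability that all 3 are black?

P(all 3 black) = C(8,3)/C(15,3) = 8/65; P(at least one black) = 1 − C(7,3)/C(15,3) = 12/13.
Since 'all 3 black' ⊆ 'at least one black', P(all 3 | at least one) = 8/65 / 12/13 = 2/15 ≈ 0.1333.

2/15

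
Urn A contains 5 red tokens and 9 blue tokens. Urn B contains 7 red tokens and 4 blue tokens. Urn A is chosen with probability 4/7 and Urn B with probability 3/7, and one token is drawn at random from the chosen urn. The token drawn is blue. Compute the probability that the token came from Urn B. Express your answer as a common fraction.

P(blue | Urn A) = 9/14; P(blue | Urn B) = 4/11.
P(blue) = 4/7·9/14 + 3/7·4/11 = 282/539.
By Bayes' rule, P(Urn B | blue) = 12/77 / 282/539 = 14/47 ≈ 0.2979.

14/47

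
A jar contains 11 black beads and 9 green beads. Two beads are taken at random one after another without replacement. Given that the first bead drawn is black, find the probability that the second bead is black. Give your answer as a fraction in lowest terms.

After removing 1 black, the jar has 10 black out of 19 remaining.
P(second is black | given) = 10/19 ≈ 0.5263.

10/19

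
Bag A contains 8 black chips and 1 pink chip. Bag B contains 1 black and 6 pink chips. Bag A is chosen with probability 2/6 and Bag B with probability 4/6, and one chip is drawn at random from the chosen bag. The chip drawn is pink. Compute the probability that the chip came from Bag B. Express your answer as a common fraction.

P(pink | Bag A) = 1/9; P(pink | Bag B) = 6/7.
P(pink) = 1/3·1/9 + 2/3·6/7 = 115/189.
By Bayes' rule, P(Bag B | pink) = 4/7 / 115/189 = 108/115 ≈ 0.9391.

108/115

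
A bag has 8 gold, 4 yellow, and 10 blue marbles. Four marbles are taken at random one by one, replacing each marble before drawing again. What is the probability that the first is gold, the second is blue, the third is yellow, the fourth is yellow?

80/14641

Multiply the conditional probability of each draw in order, with replacement (the composition resets each draw).
P = (8/22) · (10/22) · (4/22) · (4/22) = 80/14641 ≈ 0.0055.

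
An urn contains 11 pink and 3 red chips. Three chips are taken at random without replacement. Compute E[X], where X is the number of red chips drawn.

By linearity of expectation, E[X] = Σ P(draw i is red); by symmetry each draw (even without replacement) has P(red) = 3/14.
E[X] = 3 · 3/14 = 9/14 ≈ 0.6429.

9/14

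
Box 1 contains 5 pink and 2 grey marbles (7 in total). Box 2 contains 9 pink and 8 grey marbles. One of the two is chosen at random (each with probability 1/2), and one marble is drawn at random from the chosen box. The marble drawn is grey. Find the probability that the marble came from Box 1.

P(grey | Box 1) = 2/7; P(grey | Box 2) = 8/17.
P(grey) = 1/2·2/7 + 1/2·8/17 = 45/119.
By Bayes' rule, P(Box 1 | grey) = 1/7 / 45/119 = 17/45 ≈ 0.3778.

17/45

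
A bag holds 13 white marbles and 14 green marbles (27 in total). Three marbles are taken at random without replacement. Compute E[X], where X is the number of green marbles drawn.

14/9

By linearity of expectation, E[X] = Σ P(draw i is green); by symmetry each draw (even without replacement) has P(green) = 14/27.
E[X] = 3 · 14/27 = 14/9 ≈ 1.5556.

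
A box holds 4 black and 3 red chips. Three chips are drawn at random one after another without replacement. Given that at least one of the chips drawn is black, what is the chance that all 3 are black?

P(all 3 black) = C(4,3)/C(7,3) = 4/35; P(at least one black) = 1 − C(3,3)/C(7,3) = 34/35.
Since 'all 3 black' ⊆ 'at least one black', P(all 3 | at least one) = 4/35 / 34/35 = 2/17 ≈ 0.1176.

2/17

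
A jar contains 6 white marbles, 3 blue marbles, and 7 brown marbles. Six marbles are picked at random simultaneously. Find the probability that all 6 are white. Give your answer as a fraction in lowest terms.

1/8008

Unordered draws without replacement: count favorable combinations over C(16,6).
Favorable = C(6,6) · C(3,0) · C(7,0) = 1; total = C(16,6) = 8008.
P = 1/8008 = 1/8008 ≈ 0.0001.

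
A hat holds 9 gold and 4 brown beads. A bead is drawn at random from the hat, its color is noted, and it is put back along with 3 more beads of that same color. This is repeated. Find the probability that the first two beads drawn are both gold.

After a gold draw the hat holds 12 gold out of 16.
P = (9/13)·(12/16) = 27/52 ≈ 0.5192.

27/52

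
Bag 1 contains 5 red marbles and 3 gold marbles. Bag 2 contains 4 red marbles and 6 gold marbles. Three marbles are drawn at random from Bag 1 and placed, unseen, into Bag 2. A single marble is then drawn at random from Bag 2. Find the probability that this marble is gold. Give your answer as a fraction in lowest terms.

57/104

Condition on how many of the transferred marbles are gold (from Bag 1: 3 gold of 8; then Bag 2 has 13 total).
  0 gold: C(3,0)C(5,3)/C(8,3) = 5/28; then P = 6/13
  1 gold: C(3,1)C(5,2)/C(8,3) = 15/28; then P = 7/13
  2 gold: C(3,2)C(5,1)/C(8,3) = 15/56; then P = 8/13
  3 gold: C(3,3)C(5,0)/C(8,3) = 1/56; then P = 9/13
P(gold from Bag 2) = 57/104 ≈ 0.5481.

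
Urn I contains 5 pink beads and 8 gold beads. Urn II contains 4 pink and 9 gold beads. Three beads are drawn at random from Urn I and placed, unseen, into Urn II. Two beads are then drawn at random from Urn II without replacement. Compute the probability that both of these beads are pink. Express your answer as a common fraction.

11/120

Condition on how many of the transferred beads are pink (from Urn I: 5 pink of 13; then Urn II has 16 total).
  0 pink: C(5,0)C(8,3)/C(13,3) = 28/143; then P = C(4,2)/C(16,2) = 1/20
  1 pink: C(5,1)C(8,2)/C(13,3) = 70/143; then P = C(5,2)/C(16,2) = 1/12
  2 pink: C(5,2)C(8,1)/C(13,3) = 40/143; then P = C(6,2)/C(16,2) = 1/8
  3 pink: C(5,3)C(8,0)/C(13,3) = 5/143; then P = C(7,2)/C(16,2) = 7/40
P(both pink) = 11/120 ≈ 0.0917.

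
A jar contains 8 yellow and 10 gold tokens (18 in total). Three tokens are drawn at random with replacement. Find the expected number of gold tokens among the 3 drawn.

By linearity of expectation, E[X] = Σ P(draw i is gold); each independent draw has P(gold) = 10/18.
E[X] = 3 · 10/18 = 5/3 ≈ 1.6667.

5/3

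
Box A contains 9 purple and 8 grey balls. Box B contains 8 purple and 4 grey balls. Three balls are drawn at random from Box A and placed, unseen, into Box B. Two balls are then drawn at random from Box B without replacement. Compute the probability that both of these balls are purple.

83/210

Condition on how many of the transferred balls are purple (from Box A: 9 purple of 17; then Box B has 15 total).
  0 purple: C(9,0)C(8,3)/C(17,3) = 7/85; then P = C(8,2)/C(15,2) = 4/15
  1 purple: C(9,1)C(8,2)/C(17,3) = 63/170; then P = C(9,2)/C(15,2) = 12/35
  2 purple: C(9,2)C(8,1)/C(17,3) = 36/85; then P = C(10,2)/C(15,2) = 3/7
  3 purple: C(9,3)C(8,0)/C(17,3) = 21/170; then P = C(11,2)/C(15,2) = 11/21
P(both purple) = 83/210 ≈ 0.3952.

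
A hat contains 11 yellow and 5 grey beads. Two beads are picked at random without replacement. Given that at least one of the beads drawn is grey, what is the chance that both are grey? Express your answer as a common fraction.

2/13

P(both grey) = C(5,2)/C(16,2) = 1/12; P(at least one grey) = 1 − C(11,2)/C(16,2) = 13/24.
Since 'both grey' ⊆ 'at least one grey', P(both | at least one) = 1/12 / 13/24 = 2/13 ≈ 0.1538.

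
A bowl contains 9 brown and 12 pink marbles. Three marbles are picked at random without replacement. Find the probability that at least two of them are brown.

Sum the hypergeometric tail for j = 2,…,3 brown marbles.
Favorable = C(9,2)·C(12,1) + C(9,3)·C(12,0) = 516; total = C(21,3) = 1330.
P = 516/1330 = 258/665 ≈ 0.3880.

258/665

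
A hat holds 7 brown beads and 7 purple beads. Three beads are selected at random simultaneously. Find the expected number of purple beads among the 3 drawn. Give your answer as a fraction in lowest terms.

By linearity of expectation, E[X] = Σ P(draw i is purple); by symmetry each draw (even without replacement) has P(purple) = 7/14.
E[X] = 3 · 7/14 = 3/2 ≈ 1.5000.

3/2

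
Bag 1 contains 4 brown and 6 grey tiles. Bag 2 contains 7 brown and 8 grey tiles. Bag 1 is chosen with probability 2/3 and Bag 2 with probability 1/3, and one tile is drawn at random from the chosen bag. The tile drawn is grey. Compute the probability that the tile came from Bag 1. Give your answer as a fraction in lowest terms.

P(grey | Bag 1) = 3/5; P(grey | Bag 2) = 8/15.
P(grey) = 2/3·3/5 + 1/3·8/15 = 26/45.
By Bayes' rule, P(Bag 1 | grey) = 2/5 / 26/45 = 9/13 ≈ 0.6923.

9/13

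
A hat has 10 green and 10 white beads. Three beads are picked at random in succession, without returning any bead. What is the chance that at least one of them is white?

Use the complement: P(at least one white) = 1 − P(no white).
P(none) = C(10,3)/C(20,3) = 120/1140.
So P = 1 − 120/1140 = 17/19 ≈ 0.8947.

17/19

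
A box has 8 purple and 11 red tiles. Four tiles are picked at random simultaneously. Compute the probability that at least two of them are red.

1595/1938

Sum the hypergeometric tail for j = 2,…,4 red tiles.
Favorable = C(11,2)·C(8,2) + C(11,3)·C(8,1) + C(11,4)·C(8,0) = 3190; total = C(19,4) = 3876.
P = 3190/3876 = 1595/1938 ≈ 0.8230.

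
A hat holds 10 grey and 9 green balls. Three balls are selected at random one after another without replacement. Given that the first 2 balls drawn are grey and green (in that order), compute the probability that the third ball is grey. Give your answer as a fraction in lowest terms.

9/17

After removing 1 grey, 1 green, the hat has 9 grey out of 17 remaining.
P(third is grey | given) = 9/17 ≈ 0.5294.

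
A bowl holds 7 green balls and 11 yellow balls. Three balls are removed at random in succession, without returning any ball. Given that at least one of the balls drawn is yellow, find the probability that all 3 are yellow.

15/71

P(all 3 yellow) = C(11,3)/C(18,3) = 55/272; P(at least one yellow) = 1 − C(7,3)/C(18,3) = 781/816.
Since 'all 3 yellow' ⊆ 'at least one yellow', P(all 3 | at least one) = 55/272 / 781/816 = 15/71 ≈ 0.2113.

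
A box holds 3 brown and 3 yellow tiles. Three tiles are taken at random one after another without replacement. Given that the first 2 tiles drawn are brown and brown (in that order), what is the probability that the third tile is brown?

1/4

After removing 2 brown, the box has 1 brown out of 4 remaining.
P(third is brown | given) = 1/4 ≈ 0.2500.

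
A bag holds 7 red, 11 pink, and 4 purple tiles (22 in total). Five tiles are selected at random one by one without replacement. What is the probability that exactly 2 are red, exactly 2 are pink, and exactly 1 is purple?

Unordered draws without replacement: count favorable combinations over C(22,5).
Favorable = C(7,2) · C(11,2) · C(4,1) = 4620; total = C(22,5) = 26334.
P = 4620/26334 = 10/57 ≈ 0.1754.

10/57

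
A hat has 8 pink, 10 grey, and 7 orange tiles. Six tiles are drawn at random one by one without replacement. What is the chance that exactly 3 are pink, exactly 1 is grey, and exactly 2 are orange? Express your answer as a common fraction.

84/1265

Unordered draws without replacement: count favorable combinations over C(25,6).
Favorable = C(8,3) · C(10,1) · C(7,2) = 11760; total = C(25,6) = 177100.
P = 11760/177100 = 84/1265 ≈ 0.0664.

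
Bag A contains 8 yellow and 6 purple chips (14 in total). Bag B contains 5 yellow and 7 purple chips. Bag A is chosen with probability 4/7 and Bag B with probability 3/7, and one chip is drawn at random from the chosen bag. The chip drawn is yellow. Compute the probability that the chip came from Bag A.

P(yellow | Bag A) = 4/7; P(yellow | Bag B) = 5/12.
P(yellow) = 4/7·4/7 + 3/7·5/12 = 99/196.
By Bayes' rule, P(Bag A | yellow) = 16/49 / 99/196 = 64/99 ≈ 0.6465.

64/99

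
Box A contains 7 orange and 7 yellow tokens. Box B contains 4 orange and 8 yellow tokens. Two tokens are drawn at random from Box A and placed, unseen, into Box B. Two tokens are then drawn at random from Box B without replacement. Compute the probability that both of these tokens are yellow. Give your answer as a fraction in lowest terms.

Condition on how many of the transferred tokens are yellow (from Box A: 7 yellow of 14; then Box B has 14 total).
  0 yellow: C(7,0)C(7,2)/C(14,2) = 3/13; then P = C(8,2)/C(14,2) = 4/13
  1 yellow: C(7,1)C(7,1)/C(14,2) = 7/13; then P = C(9,2)/C(14,2) = 36/91
  2 yellow: C(7,2)C(7,0)/C(14,2) = 3/13; then P = C(10,2)/C(14,2) = 45/91
P(both yellow) = 471/1183 ≈ 0.3981.

471/1183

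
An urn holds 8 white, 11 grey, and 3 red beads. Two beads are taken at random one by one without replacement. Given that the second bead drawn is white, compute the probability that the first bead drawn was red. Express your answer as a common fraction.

1/7

P(first=red and the second bead drawn is white) = (3/22)·(8/21) = 4/77.
P(the second bead drawn is white) = Σ over first color = 4/33 + 4/21 + 4/77 = 4/11.
By Bayes, P(first=red | the second bead drawn is white) = 4/77 / 4/11 = 1/7 ≈ 0.1429.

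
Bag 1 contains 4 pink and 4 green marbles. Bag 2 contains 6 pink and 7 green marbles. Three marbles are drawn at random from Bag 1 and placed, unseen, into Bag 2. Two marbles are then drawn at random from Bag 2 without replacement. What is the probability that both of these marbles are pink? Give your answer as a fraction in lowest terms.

Condition on how many of the transferred marbles are pink (from Bag 1: 4 pink of 8; then Bag 2 has 16 total).
  0 pink: C(4,0)C(4,3)/C(8,3) = 1/14; then P = C(6,2)/C(16,2) = 1/8
  1 pink: C(4,1)C(4,2)/C(8,3) = 3/7; then P = C(7,2)/C(16,2) = 7/40
  2 pink: C(4,2)C(4,1)/C(8,3) = 3/7; then P = C(8,2)/C(16,2) = 7/30
  3 pink: C(4,3)C(4,0)/C(8,3) = 1/14; then P = C(9,2)/C(16,2) = 3/10
P(both pink) = 23/112 ≈ 0.2054.

23/112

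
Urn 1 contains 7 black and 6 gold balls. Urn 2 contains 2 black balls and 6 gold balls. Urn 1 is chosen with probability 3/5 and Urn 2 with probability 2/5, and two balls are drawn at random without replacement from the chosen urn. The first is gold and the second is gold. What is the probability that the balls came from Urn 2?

P(E | Urn 1) = 5/26; P(E | Urn 2) = 15/28.
P(E) = 3/5·5/26 + 2/5·15/28 = 30/91.
By Bayes' rule, P(Urn 2 | E) = 3/14 / 30/91 = 13/20 ≈ 0.6500.

13/20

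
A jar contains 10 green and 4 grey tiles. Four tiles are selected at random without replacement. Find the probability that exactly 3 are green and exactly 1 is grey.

Unordered draws without replacement: count favorable combinations over C(14,4).
Favorable = C(10,3) · C(4,1) = 480; total = C(14,4) = 1001.
P = 480/1001 = 480/1001 ≈ 0.4795.

480/1001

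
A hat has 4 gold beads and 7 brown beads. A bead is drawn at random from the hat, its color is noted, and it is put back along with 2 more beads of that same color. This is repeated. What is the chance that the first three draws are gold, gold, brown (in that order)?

56/715

Track the composition after each reinforcement of +2.
P = (4/11) · (6/13) · (7/15) = 56/715 ≈ 0.0783.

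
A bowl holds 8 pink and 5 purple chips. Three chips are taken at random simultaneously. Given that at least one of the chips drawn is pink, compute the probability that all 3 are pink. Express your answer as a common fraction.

14/69

P(all 3 pink) = C(8,3)/C(13,3) = 28/143; P(at least one pink) = 1 − C(5,3)/C(13,3) = 138/143.
Since 'all 3 pink' ⊆ 'at least one pink', P(all 3 | at least one) = 28/143 / 138/143 = 14/69 ≈ 0.2029.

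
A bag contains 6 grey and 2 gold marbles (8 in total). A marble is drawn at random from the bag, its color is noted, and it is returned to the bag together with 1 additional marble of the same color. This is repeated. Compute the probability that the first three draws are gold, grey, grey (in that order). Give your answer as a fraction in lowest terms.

Track the composition after each reinforcement of +1.
P = (2/8) · (6/9) · (7/10) = 7/60 ≈ 0.1167.

7/60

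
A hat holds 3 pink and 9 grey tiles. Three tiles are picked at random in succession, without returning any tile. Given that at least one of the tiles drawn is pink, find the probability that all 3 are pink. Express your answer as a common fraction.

P(all 3 pink) = C(3,3)/C(12,3) = 1/220; P(at least one pink) = 1 − C(9,3)/C(12,3) = 34/55.
Since 'all 3 pink' ⊆ 'at least one pink', P(all 3 | at least one) = 1/220 / 34/55 = 1/136 ≈ 0.0074.

1/136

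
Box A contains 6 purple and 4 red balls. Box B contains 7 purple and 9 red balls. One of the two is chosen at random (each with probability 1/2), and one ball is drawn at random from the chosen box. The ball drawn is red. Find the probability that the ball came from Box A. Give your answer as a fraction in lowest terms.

32/77

P(red | Box A) = 2/5; P(red | Box B) = 9/16.
P(red) = 1/2·2/5 + 1/2·9/16 = 77/160.
By Bayes' rule, P(Box A | red) = 1/5 / 77/160 = 32/77 ≈ 0.4156.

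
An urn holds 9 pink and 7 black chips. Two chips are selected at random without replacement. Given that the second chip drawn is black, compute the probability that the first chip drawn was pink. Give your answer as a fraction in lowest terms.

3/5

P(first=pink and the second chip drawn is black) = (9/16)·(7/15) = 21/80.
P(the second chip drawn is black) = Σ over first color = 21/80 + 7/40 = 7/16.
By Bayes, P(first=pink | the second chip drawn is black) = 21/80 / 7/16 = 3/5 ≈ 0.6000.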